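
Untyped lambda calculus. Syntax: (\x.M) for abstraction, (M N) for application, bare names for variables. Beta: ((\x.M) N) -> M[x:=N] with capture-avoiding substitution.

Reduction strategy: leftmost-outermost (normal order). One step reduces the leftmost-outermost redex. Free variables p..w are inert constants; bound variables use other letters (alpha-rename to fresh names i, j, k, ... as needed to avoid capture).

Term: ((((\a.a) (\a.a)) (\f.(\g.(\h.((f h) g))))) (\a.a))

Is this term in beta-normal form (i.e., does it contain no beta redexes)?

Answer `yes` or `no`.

Term: ((((\a.a) (\a.a)) (\f.(\g.(\h.((f h) g))))) (\a.a))
Found 1 beta redex(es).

Answer: no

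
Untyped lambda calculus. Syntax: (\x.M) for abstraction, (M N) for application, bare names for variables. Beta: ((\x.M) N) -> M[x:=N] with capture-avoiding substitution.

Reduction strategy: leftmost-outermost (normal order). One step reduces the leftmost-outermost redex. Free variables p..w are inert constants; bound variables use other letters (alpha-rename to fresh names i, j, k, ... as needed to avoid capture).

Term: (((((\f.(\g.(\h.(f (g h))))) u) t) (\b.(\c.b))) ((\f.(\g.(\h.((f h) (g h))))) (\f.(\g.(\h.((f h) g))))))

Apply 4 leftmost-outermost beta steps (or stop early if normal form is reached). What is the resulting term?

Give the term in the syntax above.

Answer: ((u (t (\b.(\c.b)))) (\g.(\h.(((\f.(\g.(\h.((f h) g)))) h) (g h)))))

Derivation:
Step 0: (((((\f.(\g.(\h.(f (g h))))) u) t) (\b.(\c.b))) ((\f.(\g.(\h.((f h) (g h))))) (\f.(\g.(\h.((f h) g))))))
Step 1: ((((\g.(\h.(u (g h)))) t) (\b.(\c.b))) ((\f.(\g.(\h.((f h) (g h))))) (\f.(\g.(\h.((f h) g))))))
Step 2: (((\h.(u (t h))) (\b.(\c.b))) ((\f.(\g.(\h.((f h) (g h))))) (\f.(\g.(\h.((f h) g))))))
Step 3: ((u (t (\b.(\c.b)))) ((\f.(\g.(\h.((f h) (g h))))) (\f.(\g.(\h.((f h) g))))))
Step 4: ((u (t (\b.(\c.b)))) (\g.(\h.(((\f.(\g.(\h.((f h) g)))) h) (g h)))))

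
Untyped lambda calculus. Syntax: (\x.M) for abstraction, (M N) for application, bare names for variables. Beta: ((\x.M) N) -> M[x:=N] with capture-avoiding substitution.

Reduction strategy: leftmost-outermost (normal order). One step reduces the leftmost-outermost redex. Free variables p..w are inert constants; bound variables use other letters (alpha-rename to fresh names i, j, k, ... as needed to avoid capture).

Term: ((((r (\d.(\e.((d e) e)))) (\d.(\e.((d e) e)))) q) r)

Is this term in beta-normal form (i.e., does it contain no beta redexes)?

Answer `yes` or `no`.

Answer: yes

Derivation:
Term: ((((r (\d.(\e.((d e) e)))) (\d.(\e.((d e) e)))) q) r)
No beta redexes found.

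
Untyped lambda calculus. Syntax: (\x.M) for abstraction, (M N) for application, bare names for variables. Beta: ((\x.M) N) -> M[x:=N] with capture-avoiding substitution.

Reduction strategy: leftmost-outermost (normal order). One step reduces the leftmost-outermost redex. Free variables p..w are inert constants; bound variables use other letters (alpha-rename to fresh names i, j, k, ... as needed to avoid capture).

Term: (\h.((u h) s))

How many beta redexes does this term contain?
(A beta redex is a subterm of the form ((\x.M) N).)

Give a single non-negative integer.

Term: (\h.((u h) s))
  (no redexes)
Total redexes: 0

Answer: 0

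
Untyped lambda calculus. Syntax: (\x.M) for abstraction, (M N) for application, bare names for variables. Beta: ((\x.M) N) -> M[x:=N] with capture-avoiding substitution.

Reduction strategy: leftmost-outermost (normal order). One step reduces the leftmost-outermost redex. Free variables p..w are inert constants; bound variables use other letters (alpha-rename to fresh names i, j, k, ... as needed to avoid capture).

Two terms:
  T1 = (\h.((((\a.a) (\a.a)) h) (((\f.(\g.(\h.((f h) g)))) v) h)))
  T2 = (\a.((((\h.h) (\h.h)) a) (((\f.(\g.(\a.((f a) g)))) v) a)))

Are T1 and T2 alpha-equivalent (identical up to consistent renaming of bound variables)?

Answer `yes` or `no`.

Term 1: (\h.((((\a.a) (\a.a)) h) (((\f.(\g.(\h.((f h) g)))) v) h)))
Term 2: (\a.((((\h.h) (\h.h)) a) (((\f.(\g.(\a.((f a) g)))) v) a)))
Alpha-equivalence: compare structure up to binder renaming.
Result: True

Answer: yes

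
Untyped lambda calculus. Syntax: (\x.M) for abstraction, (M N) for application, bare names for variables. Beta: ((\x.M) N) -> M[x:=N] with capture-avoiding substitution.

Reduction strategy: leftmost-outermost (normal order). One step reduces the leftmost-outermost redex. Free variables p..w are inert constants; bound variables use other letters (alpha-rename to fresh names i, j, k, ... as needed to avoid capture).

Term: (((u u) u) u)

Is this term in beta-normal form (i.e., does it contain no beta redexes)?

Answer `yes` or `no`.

Answer: yes

Derivation:
Term: (((u u) u) u)
No beta redexes found.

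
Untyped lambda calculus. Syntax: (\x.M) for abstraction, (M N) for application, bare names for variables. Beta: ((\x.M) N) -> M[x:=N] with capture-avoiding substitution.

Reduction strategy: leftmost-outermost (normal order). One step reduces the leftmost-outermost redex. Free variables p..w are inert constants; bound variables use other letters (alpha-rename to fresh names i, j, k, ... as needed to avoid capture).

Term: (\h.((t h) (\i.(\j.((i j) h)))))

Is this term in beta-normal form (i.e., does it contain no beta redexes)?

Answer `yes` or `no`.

Answer: yes

Derivation:
Term: (\h.((t h) (\i.(\j.((i j) h)))))
No beta redexes found.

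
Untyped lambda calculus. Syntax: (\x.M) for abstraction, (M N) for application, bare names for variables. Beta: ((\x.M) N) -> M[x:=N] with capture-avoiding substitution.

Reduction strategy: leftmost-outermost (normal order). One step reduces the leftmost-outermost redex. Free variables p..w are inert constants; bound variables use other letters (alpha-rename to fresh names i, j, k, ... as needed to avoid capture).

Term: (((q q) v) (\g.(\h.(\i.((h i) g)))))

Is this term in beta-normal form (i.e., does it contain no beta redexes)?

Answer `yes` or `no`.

Answer: yes

Derivation:
Term: (((q q) v) (\g.(\h.(\i.((h i) g)))))
No beta redexes found.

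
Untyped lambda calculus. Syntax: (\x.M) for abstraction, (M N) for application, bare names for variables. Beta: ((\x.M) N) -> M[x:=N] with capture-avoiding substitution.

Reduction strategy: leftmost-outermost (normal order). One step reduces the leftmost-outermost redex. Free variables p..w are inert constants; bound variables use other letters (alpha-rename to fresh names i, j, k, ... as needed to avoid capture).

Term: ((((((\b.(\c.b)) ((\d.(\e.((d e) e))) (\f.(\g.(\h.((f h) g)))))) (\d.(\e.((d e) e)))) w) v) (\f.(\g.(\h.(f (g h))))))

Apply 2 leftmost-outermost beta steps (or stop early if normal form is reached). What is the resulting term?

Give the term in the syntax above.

Step 0: ((((((\b.(\c.b)) ((\d.(\e.((d e) e))) (\f.(\g.(\h.((f h) g)))))) (\d.(\e.((d e) e)))) w) v) (\f.(\g.(\h.(f (g h))))))
Step 1: (((((\c.((\d.(\e.((d e) e))) (\f.(\g.(\h.((f h) g)))))) (\d.(\e.((d e) e)))) w) v) (\f.(\g.(\h.(f (g h))))))
Step 2: (((((\d.(\e.((d e) e))) (\f.(\g.(\h.((f h) g))))) w) v) (\f.(\g.(\h.(f (g h))))))

Answer: (((((\d.(\e.((d e) e))) (\f.(\g.(\h.((f h) g))))) w) v) (\f.(\g.(\h.(f (g h))))))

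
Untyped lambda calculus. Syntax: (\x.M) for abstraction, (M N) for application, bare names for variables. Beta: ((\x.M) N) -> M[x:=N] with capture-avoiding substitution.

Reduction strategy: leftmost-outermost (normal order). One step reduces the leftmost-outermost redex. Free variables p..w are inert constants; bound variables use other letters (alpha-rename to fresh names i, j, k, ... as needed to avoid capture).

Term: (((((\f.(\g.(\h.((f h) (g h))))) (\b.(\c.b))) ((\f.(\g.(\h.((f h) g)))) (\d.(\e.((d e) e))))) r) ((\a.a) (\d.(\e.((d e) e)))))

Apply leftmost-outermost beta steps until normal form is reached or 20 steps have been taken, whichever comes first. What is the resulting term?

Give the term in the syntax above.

Step 0: (((((\f.(\g.(\h.((f h) (g h))))) (\b.(\c.b))) ((\f.(\g.(\h.((f h) g)))) (\d.(\e.((d e) e))))) r) ((\a.a) (\d.(\e.((d e) e)))))
Step 1: ((((\g.(\h.(((\b.(\c.b)) h) (g h)))) ((\f.(\g.(\h.((f h) g)))) (\d.(\e.((d e) e))))) r) ((\a.a) (\d.(\e.((d e) e)))))
Step 2: (((\h.(((\b.(\c.b)) h) (((\f.(\g.(\h.((f h) g)))) (\d.(\e.((d e) e)))) h))) r) ((\a.a) (\d.(\e.((d e) e)))))
Step 3: ((((\b.(\c.b)) r) (((\f.(\g.(\h.((f h) g)))) (\d.(\e.((d e) e)))) r)) ((\a.a) (\d.(\e.((d e) e)))))
Step 4: (((\c.r) (((\f.(\g.(\h.((f h) g)))) (\d.(\e.((d e) e)))) r)) ((\a.a) (\d.(\e.((d e) e)))))
Step 5: (r ((\a.a) (\d.(\e.((d e) e)))))
Step 6: (r (\d.(\e.((d e) e))))

Answer: (r (\d.(\e.((d e) e))))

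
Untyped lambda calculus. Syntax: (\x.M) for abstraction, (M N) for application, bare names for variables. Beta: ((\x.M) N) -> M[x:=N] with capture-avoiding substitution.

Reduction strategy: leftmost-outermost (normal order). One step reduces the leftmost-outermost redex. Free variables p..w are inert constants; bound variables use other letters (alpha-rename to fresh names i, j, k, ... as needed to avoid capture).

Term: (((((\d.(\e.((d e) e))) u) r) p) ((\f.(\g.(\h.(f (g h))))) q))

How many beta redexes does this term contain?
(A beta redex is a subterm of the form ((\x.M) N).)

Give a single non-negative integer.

Answer: 2

Derivation:
Term: (((((\d.(\e.((d e) e))) u) r) p) ((\f.(\g.(\h.(f (g h))))) q))
  Redex: ((\d.(\e.((d e) e))) u)
  Redex: ((\f.(\g.(\h.(f (g h))))) q)
Total redexes: 2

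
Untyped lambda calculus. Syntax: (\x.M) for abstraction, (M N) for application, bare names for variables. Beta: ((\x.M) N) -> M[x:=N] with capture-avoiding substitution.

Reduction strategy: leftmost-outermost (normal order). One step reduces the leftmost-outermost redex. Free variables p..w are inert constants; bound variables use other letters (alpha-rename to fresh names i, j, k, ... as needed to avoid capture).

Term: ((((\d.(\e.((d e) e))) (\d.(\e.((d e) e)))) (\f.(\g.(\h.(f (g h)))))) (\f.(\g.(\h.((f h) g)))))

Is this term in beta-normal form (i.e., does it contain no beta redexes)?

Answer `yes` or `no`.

Term: ((((\d.(\e.((d e) e))) (\d.(\e.((d e) e)))) (\f.(\g.(\h.(f (g h)))))) (\f.(\g.(\h.((f h) g)))))
Found 1 beta redex(es).

Answer: no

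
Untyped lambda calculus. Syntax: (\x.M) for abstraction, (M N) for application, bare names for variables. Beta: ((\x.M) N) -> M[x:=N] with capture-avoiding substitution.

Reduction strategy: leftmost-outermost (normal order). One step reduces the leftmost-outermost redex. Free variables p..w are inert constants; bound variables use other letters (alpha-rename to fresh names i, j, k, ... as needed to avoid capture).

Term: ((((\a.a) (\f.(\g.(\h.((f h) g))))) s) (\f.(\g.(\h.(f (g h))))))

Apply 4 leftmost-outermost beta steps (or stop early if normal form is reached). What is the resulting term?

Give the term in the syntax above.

Answer: (\h.((s h) (\f.(\g.(\h.(f (g h)))))))

Derivation:
Step 0: ((((\a.a) (\f.(\g.(\h.((f h) g))))) s) (\f.(\g.(\h.(f (g h))))))
Step 1: (((\f.(\g.(\h.((f h) g)))) s) (\f.(\g.(\h.(f (g h))))))
Step 2: ((\g.(\h.((s h) g))) (\f.(\g.(\h.(f (g h))))))
Step 3: (\h.((s h) (\f.(\g.(\h.(f (g h)))))))
Step 4: (normal form reached)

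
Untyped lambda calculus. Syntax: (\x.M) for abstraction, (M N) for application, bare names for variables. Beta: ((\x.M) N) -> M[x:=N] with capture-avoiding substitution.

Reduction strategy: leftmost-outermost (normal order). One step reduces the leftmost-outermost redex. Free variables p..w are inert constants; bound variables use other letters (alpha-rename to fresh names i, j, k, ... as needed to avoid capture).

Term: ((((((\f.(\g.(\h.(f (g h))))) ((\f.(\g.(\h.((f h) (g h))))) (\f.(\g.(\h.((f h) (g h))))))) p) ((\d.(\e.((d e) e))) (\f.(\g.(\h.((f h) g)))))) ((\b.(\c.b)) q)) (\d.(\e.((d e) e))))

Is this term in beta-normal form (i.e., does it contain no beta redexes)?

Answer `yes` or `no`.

Answer: no

Derivation:
Term: ((((((\f.(\g.(\h.(f (g h))))) ((\f.(\g.(\h.((f h) (g h))))) (\f.(\g.(\h.((f h) (g h))))))) p) ((\d.(\e.((d e) e))) (\f.(\g.(\h.((f h) g)))))) ((\b.(\c.b)) q)) (\d.(\e.((d e) e))))
Found 4 beta redex(es).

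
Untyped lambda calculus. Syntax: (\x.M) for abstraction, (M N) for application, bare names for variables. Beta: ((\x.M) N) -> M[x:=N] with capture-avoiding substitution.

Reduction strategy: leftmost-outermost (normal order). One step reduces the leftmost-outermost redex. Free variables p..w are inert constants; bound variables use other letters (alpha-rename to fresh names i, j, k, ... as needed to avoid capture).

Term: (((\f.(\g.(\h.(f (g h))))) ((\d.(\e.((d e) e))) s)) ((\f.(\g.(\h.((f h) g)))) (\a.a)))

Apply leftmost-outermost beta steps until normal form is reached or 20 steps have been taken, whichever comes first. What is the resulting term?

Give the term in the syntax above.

Step 0: (((\f.(\g.(\h.(f (g h))))) ((\d.(\e.((d e) e))) s)) ((\f.(\g.(\h.((f h) g)))) (\a.a)))
Step 1: ((\g.(\h.(((\d.(\e.((d e) e))) s) (g h)))) ((\f.(\g.(\h.((f h) g)))) (\a.a)))
Step 2: (\h.(((\d.(\e.((d e) e))) s) (((\f.(\g.(\h.((f h) g)))) (\a.a)) h)))
Step 3: (\h.((\e.((s e) e)) (((\f.(\g.(\h.((f h) g)))) (\a.a)) h)))
Step 4: (\h.((s (((\f.(\g.(\h.((f h) g)))) (\a.a)) h)) (((\f.(\g.(\h.((f h) g)))) (\a.a)) h)))
Step 5: (\h.((s ((\g.(\h.(((\a.a) h) g))) h)) (((\f.(\g.(\h.((f h) g)))) (\a.a)) h)))
Step 6: (\h.((s (\i.(((\a.a) i) h))) (((\f.(\g.(\h.((f h) g)))) (\a.a)) h)))
Step 7: (\h.((s (\i.(i h))) (((\f.(\g.(\h.((f h) g)))) (\a.a)) h)))
Step 8: (\h.((s (\i.(i h))) ((\g.(\h.(((\a.a) h) g))) h)))
Step 9: (\h.((s (\i.(i h))) (\i.(((\a.a) i) h))))
Step 10: (\h.((s (\i.(i h))) (\i.(i h))))

Answer: (\h.((s (\i.(i h))) (\i.(i h))))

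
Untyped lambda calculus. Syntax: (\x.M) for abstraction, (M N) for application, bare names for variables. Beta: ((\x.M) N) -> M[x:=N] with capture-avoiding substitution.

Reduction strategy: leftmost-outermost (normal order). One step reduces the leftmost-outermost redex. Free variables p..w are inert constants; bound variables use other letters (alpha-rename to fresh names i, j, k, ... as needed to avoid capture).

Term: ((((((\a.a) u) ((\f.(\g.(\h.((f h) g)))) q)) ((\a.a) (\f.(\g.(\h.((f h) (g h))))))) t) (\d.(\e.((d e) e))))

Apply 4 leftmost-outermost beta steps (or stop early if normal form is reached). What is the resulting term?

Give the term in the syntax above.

Answer: ((((u (\g.(\h.((q h) g)))) (\f.(\g.(\h.((f h) (g h)))))) t) (\d.(\e.((d e) e))))

Derivation:
Step 0: ((((((\a.a) u) ((\f.(\g.(\h.((f h) g)))) q)) ((\a.a) (\f.(\g.(\h.((f h) (g h))))))) t) (\d.(\e.((d e) e))))
Step 1: ((((u ((\f.(\g.(\h.((f h) g)))) q)) ((\a.a) (\f.(\g.(\h.((f h) (g h))))))) t) (\d.(\e.((d e) e))))
Step 2: ((((u (\g.(\h.((q h) g)))) ((\a.a) (\f.(\g.(\h.((f h) (g h))))))) t) (\d.(\e.((d e) e))))
Step 3: ((((u (\g.(\h.((q h) g)))) (\f.(\g.(\h.((f h) (g h)))))) t) (\d.(\e.((d e) e))))
Step 4: (normal form reached)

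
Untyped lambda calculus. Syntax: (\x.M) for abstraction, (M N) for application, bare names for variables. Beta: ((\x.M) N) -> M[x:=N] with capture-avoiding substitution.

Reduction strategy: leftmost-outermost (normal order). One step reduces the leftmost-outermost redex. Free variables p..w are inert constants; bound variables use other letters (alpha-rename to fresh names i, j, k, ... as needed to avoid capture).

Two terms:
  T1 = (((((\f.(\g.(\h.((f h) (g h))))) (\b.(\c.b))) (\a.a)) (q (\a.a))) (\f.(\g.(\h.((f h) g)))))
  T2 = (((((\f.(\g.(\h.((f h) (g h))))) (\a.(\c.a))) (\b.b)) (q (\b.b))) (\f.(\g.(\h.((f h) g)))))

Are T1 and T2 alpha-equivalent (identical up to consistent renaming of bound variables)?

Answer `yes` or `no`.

Answer: yes

Derivation:
Term 1: (((((\f.(\g.(\h.((f h) (g h))))) (\b.(\c.b))) (\a.a)) (q (\a.a))) (\f.(\g.(\h.((f h) g)))))
Term 2: (((((\f.(\g.(\h.((f h) (g h))))) (\a.(\c.a))) (\b.b)) (q (\b.b))) (\f.(\g.(\h.((f h) g)))))
Alpha-equivalence: compare structure up to binder renaming.
Result: True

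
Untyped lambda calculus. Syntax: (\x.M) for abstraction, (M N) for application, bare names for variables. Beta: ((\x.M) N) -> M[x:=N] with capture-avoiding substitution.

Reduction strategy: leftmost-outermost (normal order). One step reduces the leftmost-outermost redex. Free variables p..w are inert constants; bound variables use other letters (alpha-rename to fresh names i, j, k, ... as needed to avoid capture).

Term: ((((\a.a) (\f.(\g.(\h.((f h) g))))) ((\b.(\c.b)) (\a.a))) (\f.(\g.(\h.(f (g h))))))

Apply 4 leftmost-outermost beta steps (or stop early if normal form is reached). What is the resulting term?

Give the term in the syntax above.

Step 0: ((((\a.a) (\f.(\g.(\h.((f h) g))))) ((\b.(\c.b)) (\a.a))) (\f.(\g.(\h.(f (g h))))))
Step 1: (((\f.(\g.(\h.((f h) g)))) ((\b.(\c.b)) (\a.a))) (\f.(\g.(\h.(f (g h))))))
Step 2: ((\g.(\h.((((\b.(\c.b)) (\a.a)) h) g))) (\f.(\g.(\h.(f (g h))))))
Step 3: (\h.((((\b.(\c.b)) (\a.a)) h) (\f.(\g.(\h.(f (g h)))))))
Step 4: (\h.(((\c.(\a.a)) h) (\f.(\g.(\h.(f (g h)))))))

Answer: (\h.(((\c.(\a.a)) h) (\f.(\g.(\h.(f (g h)))))))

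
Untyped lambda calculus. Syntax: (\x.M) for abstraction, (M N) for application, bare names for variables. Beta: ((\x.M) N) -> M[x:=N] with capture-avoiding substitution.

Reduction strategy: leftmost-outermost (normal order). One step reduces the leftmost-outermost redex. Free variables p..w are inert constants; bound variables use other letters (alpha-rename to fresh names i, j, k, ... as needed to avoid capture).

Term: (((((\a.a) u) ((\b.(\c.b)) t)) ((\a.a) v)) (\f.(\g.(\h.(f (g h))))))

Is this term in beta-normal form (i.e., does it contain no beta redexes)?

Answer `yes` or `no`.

Answer: no

Derivation:
Term: (((((\a.a) u) ((\b.(\c.b)) t)) ((\a.a) v)) (\f.(\g.(\h.(f (g h))))))
Found 3 beta redex(es).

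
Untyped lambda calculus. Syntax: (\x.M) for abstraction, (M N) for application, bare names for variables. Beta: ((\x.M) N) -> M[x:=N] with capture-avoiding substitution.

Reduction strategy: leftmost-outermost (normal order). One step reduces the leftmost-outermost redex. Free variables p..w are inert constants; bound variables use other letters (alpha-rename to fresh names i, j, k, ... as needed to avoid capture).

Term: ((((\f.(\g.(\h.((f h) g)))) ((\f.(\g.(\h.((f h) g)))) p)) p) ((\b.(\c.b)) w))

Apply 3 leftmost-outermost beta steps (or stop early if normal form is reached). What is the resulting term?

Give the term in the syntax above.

Step 0: ((((\f.(\g.(\h.((f h) g)))) ((\f.(\g.(\h.((f h) g)))) p)) p) ((\b.(\c.b)) w))
Step 1: (((\g.(\h.((((\f.(\g.(\h.((f h) g)))) p) h) g))) p) ((\b.(\c.b)) w))
Step 2: ((\h.((((\f.(\g.(\h.((f h) g)))) p) h) p)) ((\b.(\c.b)) w))
Step 3: ((((\f.(\g.(\h.((f h) g)))) p) ((\b.(\c.b)) w)) p)

Answer: ((((\f.(\g.(\h.((f h) g)))) p) ((\b.(\c.b)) w)) p)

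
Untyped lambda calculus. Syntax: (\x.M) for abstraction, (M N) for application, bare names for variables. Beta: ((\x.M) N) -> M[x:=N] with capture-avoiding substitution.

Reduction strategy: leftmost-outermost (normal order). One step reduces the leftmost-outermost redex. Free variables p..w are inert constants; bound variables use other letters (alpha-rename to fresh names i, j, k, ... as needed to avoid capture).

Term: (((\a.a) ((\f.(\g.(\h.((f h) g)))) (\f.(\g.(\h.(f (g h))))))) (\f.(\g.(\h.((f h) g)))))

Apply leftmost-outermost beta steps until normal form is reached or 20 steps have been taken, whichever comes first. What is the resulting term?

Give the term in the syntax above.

Step 0: (((\a.a) ((\f.(\g.(\h.((f h) g)))) (\f.(\g.(\h.(f (g h))))))) (\f.(\g.(\h.((f h) g)))))
Step 1: (((\f.(\g.(\h.((f h) g)))) (\f.(\g.(\h.(f (g h)))))) (\f.(\g.(\h.((f h) g)))))
Step 2: ((\g.(\h.(((\f.(\g.(\h.(f (g h))))) h) g))) (\f.(\g.(\h.((f h) g)))))
Step 3: (\h.(((\f.(\g.(\h.(f (g h))))) h) (\f.(\g.(\h.((f h) g))))))
Step 4: (\h.((\g.(\i.(h (g i)))) (\f.(\g.(\h.((f h) g))))))
Step 5: (\h.(\i.(h ((\f.(\g.(\h.((f h) g)))) i))))
Step 6: (\h.(\i.(h (\g.(\h.((i h) g))))))

Answer: (\h.(\i.(h (\g.(\h.((i h) g))))))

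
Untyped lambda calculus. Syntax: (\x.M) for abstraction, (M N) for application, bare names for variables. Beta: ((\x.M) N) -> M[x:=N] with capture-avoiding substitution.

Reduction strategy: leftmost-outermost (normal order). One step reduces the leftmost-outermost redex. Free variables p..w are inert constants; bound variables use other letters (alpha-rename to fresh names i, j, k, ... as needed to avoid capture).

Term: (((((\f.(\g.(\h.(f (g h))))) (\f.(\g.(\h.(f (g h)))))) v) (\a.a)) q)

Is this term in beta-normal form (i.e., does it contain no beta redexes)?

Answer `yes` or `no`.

Term: (((((\f.(\g.(\h.(f (g h))))) (\f.(\g.(\h.(f (g h)))))) v) (\a.a)) q)
Found 1 beta redex(es).

Answer: no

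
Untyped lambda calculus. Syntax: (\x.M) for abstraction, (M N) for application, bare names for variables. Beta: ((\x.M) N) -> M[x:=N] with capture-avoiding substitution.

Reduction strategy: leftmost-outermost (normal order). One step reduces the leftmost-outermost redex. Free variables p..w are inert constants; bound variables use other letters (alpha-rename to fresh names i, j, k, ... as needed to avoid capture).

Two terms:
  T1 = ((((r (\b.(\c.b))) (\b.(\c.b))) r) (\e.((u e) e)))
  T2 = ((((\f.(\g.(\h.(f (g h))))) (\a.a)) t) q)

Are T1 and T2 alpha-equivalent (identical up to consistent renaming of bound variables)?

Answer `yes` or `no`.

Term 1: ((((r (\b.(\c.b))) (\b.(\c.b))) r) (\e.((u e) e)))
Term 2: ((((\f.(\g.(\h.(f (g h))))) (\a.a)) t) q)
Alpha-equivalence: compare structure up to binder renaming.
Result: False

Answer: no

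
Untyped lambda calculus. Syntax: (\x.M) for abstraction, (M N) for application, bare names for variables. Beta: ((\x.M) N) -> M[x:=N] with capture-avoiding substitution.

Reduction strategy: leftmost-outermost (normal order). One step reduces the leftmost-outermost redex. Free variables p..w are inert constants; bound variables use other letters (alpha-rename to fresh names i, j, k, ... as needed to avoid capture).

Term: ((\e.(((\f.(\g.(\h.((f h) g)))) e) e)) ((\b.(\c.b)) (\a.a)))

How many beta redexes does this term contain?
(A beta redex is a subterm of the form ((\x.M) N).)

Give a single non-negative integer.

Term: ((\e.(((\f.(\g.(\h.((f h) g)))) e) e)) ((\b.(\c.b)) (\a.a)))
  Redex: ((\e.(((\f.(\g.(\h.((f h) g)))) e) e)) ((\b.(\c.b)) (\a.a)))
  Redex: ((\f.(\g.(\h.((f h) g)))) e)
  Redex: ((\b.(\c.b)) (\a.a))
Total redexes: 3

Answer: 3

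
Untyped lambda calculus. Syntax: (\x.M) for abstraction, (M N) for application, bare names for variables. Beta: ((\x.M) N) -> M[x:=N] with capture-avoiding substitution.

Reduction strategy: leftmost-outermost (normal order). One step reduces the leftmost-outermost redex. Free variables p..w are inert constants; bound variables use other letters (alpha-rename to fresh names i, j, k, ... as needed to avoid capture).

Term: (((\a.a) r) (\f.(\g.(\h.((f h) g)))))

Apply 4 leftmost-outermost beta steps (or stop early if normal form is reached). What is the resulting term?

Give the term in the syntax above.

Step 0: (((\a.a) r) (\f.(\g.(\h.((f h) g)))))
Step 1: (r (\f.(\g.(\h.((f h) g)))))
Step 2: (normal form reached)

Answer: (r (\f.(\g.(\h.((f h) g)))))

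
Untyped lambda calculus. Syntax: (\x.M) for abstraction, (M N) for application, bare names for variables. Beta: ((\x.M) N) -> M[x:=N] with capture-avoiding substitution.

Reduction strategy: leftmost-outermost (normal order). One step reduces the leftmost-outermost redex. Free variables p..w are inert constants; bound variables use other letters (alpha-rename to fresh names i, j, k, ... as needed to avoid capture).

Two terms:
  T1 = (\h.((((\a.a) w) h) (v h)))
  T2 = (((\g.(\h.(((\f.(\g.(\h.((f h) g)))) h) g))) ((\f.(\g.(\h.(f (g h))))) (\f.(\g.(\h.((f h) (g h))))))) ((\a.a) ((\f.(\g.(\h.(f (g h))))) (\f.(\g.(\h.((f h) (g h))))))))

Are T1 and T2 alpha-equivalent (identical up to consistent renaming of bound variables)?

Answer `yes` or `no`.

Answer: no

Derivation:
Term 1: (\h.((((\a.a) w) h) (v h)))
Term 2: (((\g.(\h.(((\f.(\g.(\h.((f h) g)))) h) g))) ((\f.(\g.(\h.(f (g h))))) (\f.(\g.(\h.((f h) (g h))))))) ((\a.a) ((\f.(\g.(\h.(f (g h))))) (\f.(\g.(\h.((f h) (g h))))))))
Alpha-equivalence: compare structure up to binder renaming.
Result: False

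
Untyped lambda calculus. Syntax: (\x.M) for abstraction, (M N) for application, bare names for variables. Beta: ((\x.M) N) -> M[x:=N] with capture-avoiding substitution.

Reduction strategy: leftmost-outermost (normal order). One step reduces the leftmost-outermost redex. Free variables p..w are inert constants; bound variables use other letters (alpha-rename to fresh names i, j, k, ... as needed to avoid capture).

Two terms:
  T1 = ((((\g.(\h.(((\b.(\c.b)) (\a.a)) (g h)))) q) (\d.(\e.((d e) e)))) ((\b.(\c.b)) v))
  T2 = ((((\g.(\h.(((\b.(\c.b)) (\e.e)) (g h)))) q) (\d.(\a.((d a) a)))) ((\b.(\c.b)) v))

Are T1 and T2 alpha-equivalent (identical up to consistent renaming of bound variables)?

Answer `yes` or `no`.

Answer: yes

Derivation:
Term 1: ((((\g.(\h.(((\b.(\c.b)) (\a.a)) (g h)))) q) (\d.(\e.((d e) e)))) ((\b.(\c.b)) v))
Term 2: ((((\g.(\h.(((\b.(\c.b)) (\e.e)) (g h)))) q) (\d.(\a.((d a) a)))) ((\b.(\c.b)) v))
Alpha-equivalence: compare structure up to binder renaming.
Result: True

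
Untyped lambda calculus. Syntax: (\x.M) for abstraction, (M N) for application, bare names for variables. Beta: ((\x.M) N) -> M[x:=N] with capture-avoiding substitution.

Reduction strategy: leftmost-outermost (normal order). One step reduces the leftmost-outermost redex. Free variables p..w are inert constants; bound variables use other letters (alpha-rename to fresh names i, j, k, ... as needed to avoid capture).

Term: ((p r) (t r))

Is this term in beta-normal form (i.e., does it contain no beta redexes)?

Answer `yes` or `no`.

Answer: yes

Derivation:
Term: ((p r) (t r))
No beta redexes found.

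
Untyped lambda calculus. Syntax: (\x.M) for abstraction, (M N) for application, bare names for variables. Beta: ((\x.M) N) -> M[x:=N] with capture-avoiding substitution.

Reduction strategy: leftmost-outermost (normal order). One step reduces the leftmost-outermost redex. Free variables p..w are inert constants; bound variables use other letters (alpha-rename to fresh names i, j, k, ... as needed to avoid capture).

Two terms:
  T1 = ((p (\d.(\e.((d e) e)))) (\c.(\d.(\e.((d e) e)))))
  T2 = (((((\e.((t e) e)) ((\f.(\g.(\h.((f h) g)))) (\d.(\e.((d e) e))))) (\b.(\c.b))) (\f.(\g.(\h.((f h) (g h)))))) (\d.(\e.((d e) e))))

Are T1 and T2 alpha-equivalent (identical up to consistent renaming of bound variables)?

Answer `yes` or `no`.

Term 1: ((p (\d.(\e.((d e) e)))) (\c.(\d.(\e.((d e) e)))))
Term 2: (((((\e.((t e) e)) ((\f.(\g.(\h.((f h) g)))) (\d.(\e.((d e) e))))) (\b.(\c.b))) (\f.(\g.(\h.((f h) (g h)))))) (\d.(\e.((d e) e))))
Alpha-equivalence: compare structure up to binder renaming.
Result: False

Answer: no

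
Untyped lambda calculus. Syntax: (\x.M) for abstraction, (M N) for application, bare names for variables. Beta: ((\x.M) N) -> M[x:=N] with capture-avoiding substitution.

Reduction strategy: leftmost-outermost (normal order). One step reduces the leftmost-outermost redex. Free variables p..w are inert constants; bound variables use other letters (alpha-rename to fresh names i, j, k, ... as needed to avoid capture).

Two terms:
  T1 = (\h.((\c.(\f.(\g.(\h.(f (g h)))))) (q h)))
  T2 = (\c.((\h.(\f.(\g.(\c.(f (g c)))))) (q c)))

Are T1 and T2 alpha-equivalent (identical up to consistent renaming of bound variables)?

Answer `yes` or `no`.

Answer: yes

Derivation:
Term 1: (\h.((\c.(\f.(\g.(\h.(f (g h)))))) (q h)))
Term 2: (\c.((\h.(\f.(\g.(\c.(f (g c)))))) (q c)))
Alpha-equivalence: compare structure up to binder renaming.
Result: True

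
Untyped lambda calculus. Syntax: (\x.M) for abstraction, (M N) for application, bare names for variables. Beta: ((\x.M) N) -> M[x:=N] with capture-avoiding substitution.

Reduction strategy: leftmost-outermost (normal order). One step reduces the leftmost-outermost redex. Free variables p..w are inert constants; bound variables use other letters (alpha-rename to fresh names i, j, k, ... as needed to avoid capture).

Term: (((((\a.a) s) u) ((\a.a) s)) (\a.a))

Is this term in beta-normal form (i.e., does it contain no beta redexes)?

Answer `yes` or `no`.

Answer: no

Derivation:
Term: (((((\a.a) s) u) ((\a.a) s)) (\a.a))
Found 2 beta redex(es).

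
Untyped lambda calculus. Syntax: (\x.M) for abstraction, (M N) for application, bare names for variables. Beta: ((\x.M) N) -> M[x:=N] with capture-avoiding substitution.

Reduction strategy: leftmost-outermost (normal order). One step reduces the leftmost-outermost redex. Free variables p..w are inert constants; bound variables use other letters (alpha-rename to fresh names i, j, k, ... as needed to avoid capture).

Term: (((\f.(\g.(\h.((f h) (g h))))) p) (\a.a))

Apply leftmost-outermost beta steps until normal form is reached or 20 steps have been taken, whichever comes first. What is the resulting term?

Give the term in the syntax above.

Answer: (\h.((p h) h))

Derivation:
Step 0: (((\f.(\g.(\h.((f h) (g h))))) p) (\a.a))
Step 1: ((\g.(\h.((p h) (g h)))) (\a.a))
Step 2: (\h.((p h) ((\a.a) h)))
Step 3: (\h.((p h) h))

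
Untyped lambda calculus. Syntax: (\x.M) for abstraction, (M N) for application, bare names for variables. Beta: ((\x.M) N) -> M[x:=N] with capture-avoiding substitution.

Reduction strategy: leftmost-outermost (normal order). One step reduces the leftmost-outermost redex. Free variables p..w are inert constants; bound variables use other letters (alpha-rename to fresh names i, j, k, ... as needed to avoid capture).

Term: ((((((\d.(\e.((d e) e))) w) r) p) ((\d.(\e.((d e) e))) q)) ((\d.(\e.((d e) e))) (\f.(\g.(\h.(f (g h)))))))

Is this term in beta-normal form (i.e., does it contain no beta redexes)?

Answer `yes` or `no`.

Term: ((((((\d.(\e.((d e) e))) w) r) p) ((\d.(\e.((d e) e))) q)) ((\d.(\e.((d e) e))) (\f.(\g.(\h.(f (g h)))))))
Found 3 beta redex(es).

Answer: no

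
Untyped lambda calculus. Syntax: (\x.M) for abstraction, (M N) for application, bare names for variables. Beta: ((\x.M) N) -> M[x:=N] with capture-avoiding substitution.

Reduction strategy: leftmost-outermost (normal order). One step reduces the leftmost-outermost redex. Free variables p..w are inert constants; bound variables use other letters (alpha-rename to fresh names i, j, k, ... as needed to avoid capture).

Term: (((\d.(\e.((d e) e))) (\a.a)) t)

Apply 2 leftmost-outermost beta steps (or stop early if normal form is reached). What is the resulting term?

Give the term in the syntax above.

Answer: (((\a.a) t) t)

Derivation:
Step 0: (((\d.(\e.((d e) e))) (\a.a)) t)
Step 1: ((\e.(((\a.a) e) e)) t)
Step 2: (((\a.a) t) t)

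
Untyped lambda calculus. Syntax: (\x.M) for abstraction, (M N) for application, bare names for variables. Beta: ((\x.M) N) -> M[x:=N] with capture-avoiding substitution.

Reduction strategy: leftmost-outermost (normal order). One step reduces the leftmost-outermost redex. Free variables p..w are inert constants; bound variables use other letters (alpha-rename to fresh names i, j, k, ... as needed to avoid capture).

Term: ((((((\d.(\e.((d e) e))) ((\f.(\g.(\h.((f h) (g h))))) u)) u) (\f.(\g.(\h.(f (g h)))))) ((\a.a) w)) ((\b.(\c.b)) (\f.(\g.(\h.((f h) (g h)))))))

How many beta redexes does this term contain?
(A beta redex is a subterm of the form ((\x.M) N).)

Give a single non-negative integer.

Term: ((((((\d.(\e.((d e) e))) ((\f.(\g.(\h.((f h) (g h))))) u)) u) (\f.(\g.(\h.(f (g h)))))) ((\a.a) w)) ((\b.(\c.b)) (\f.(\g.(\h.((f h) (g h)))))))
  Redex: ((\d.(\e.((d e) e))) ((\f.(\g.(\h.((f h) (g h))))) u))
  Redex: ((\f.(\g.(\h.((f h) (g h))))) u)
  Redex: ((\a.a) w)
  Redex: ((\b.(\c.b)) (\f.(\g.(\h.((f h) (g h))))))
Total redexes: 4

Answer: 4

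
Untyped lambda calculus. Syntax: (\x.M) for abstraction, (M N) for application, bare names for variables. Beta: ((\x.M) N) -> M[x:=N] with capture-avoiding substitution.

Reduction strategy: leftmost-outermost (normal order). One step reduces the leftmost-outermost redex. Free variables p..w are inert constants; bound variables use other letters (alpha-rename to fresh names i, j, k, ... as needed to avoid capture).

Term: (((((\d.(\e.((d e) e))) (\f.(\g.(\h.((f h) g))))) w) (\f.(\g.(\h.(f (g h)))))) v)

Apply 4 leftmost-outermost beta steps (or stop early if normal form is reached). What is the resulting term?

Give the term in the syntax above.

Answer: (((\h.((w h) w)) (\f.(\g.(\h.(f (g h)))))) v)

Derivation:
Step 0: (((((\d.(\e.((d e) e))) (\f.(\g.(\h.((f h) g))))) w) (\f.(\g.(\h.(f (g h)))))) v)
Step 1: ((((\e.(((\f.(\g.(\h.((f h) g)))) e) e)) w) (\f.(\g.(\h.(f (g h)))))) v)
Step 2: (((((\f.(\g.(\h.((f h) g)))) w) w) (\f.(\g.(\h.(f (g h)))))) v)
Step 3: ((((\g.(\h.((w h) g))) w) (\f.(\g.(\h.(f (g h)))))) v)
Step 4: (((\h.((w h) w)) (\f.(\g.(\h.(f (g h)))))) v)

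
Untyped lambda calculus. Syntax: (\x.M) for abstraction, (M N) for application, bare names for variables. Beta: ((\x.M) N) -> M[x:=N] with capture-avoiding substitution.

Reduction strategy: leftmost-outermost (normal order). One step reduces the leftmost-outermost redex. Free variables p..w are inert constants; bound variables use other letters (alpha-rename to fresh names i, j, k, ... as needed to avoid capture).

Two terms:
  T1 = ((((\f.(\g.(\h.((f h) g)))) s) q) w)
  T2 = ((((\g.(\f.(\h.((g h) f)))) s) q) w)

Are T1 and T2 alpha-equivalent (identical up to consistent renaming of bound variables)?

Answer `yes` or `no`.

Answer: yes

Derivation:
Term 1: ((((\f.(\g.(\h.((f h) g)))) s) q) w)
Term 2: ((((\g.(\f.(\h.((g h) f)))) s) q) w)
Alpha-equivalence: compare structure up to binder renaming.
Result: True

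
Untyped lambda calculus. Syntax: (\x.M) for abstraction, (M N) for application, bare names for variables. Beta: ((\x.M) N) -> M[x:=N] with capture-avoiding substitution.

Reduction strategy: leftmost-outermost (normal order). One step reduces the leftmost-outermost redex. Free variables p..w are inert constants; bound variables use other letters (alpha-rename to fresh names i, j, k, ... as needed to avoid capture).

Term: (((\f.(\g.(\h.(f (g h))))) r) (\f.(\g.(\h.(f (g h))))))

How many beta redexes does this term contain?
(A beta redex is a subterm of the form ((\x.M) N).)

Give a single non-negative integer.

Term: (((\f.(\g.(\h.(f (g h))))) r) (\f.(\g.(\h.(f (g h))))))
  Redex: ((\f.(\g.(\h.(f (g h))))) r)
Total redexes: 1

Answer: 1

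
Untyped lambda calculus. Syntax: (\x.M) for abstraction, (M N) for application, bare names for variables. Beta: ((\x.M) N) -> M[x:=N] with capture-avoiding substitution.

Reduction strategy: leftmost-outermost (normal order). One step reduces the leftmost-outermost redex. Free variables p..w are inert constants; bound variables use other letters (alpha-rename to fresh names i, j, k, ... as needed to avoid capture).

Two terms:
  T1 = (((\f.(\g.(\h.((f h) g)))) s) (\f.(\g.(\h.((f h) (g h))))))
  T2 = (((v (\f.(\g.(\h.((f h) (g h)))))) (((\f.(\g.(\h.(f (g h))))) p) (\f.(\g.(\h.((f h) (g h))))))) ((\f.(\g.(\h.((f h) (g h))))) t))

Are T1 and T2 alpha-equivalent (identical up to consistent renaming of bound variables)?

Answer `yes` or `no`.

Term 1: (((\f.(\g.(\h.((f h) g)))) s) (\f.(\g.(\h.((f h) (g h))))))
Term 2: (((v (\f.(\g.(\h.((f h) (g h)))))) (((\f.(\g.(\h.(f (g h))))) p) (\f.(\g.(\h.((f h) (g h))))))) ((\f.(\g.(\h.((f h) (g h))))) t))
Alpha-equivalence: compare structure up to binder renaming.
Result: False

Answer: no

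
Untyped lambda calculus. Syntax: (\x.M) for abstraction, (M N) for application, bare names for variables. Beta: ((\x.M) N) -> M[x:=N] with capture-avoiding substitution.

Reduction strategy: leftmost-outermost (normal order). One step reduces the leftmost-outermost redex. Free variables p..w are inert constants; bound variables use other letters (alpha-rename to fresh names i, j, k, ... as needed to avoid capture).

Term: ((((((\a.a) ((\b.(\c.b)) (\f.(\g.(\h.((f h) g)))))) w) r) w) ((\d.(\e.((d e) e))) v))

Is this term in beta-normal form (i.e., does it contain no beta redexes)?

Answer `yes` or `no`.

Answer: no

Derivation:
Term: ((((((\a.a) ((\b.(\c.b)) (\f.(\g.(\h.((f h) g)))))) w) r) w) ((\d.(\e.((d e) e))) v))
Found 3 beta redex(es).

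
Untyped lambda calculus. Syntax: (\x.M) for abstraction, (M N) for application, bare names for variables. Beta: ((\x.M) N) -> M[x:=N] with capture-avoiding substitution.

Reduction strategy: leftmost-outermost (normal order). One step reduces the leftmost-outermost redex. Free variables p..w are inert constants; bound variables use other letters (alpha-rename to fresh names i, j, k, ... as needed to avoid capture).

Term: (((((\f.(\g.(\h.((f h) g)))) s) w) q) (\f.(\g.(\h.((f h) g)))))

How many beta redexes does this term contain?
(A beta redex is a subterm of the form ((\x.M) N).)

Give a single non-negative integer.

Term: (((((\f.(\g.(\h.((f h) g)))) s) w) q) (\f.(\g.(\h.((f h) g)))))
  Redex: ((\f.(\g.(\h.((f h) g)))) s)
Total redexes: 1

Answer: 1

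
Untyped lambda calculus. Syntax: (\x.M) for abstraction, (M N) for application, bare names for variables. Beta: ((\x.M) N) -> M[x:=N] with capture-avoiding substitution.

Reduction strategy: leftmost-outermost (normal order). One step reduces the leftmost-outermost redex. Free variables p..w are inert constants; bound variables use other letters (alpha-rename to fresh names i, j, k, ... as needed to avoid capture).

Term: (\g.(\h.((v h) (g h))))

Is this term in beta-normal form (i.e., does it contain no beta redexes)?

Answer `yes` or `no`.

Answer: yes

Derivation:
Term: (\g.(\h.((v h) (g h))))
No beta redexes found.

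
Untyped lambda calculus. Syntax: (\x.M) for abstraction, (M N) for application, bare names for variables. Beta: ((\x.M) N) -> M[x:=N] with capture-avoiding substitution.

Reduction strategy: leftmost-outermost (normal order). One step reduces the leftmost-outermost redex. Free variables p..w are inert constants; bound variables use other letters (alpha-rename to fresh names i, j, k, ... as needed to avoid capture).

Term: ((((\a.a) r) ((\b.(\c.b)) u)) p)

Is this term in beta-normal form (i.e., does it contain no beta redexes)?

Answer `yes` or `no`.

Answer: no

Derivation:
Term: ((((\a.a) r) ((\b.(\c.b)) u)) p)
Found 2 beta redex(es).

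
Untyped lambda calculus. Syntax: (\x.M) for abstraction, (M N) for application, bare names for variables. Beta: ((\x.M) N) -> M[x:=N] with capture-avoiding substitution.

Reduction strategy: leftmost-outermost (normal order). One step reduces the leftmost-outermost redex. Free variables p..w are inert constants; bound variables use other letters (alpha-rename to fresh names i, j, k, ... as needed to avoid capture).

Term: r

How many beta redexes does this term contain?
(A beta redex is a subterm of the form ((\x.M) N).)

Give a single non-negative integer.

Term: r
  (no redexes)
Total redexes: 0

Answer: 0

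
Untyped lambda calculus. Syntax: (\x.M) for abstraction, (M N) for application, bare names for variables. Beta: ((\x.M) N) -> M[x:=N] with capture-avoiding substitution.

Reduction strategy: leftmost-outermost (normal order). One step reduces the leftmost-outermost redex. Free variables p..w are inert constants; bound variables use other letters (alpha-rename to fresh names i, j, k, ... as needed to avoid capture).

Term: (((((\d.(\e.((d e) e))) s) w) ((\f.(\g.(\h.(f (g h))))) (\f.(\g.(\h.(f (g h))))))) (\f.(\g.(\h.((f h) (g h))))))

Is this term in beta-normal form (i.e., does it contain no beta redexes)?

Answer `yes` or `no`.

Term: (((((\d.(\e.((d e) e))) s) w) ((\f.(\g.(\h.(f (g h))))) (\f.(\g.(\h.(f (g h))))))) (\f.(\g.(\h.((f h) (g h))))))
Found 2 beta redex(es).

Answer: no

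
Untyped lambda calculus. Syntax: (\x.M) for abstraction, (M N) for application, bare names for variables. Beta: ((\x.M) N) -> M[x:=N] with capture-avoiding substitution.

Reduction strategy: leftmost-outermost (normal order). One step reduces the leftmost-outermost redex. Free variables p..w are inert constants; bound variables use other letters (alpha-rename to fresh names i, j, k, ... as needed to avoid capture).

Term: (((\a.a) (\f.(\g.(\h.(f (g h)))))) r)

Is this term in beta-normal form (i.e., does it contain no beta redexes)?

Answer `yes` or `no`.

Answer: no

Derivation:
Term: (((\a.a) (\f.(\g.(\h.(f (g h)))))) r)
Found 1 beta redex(es).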